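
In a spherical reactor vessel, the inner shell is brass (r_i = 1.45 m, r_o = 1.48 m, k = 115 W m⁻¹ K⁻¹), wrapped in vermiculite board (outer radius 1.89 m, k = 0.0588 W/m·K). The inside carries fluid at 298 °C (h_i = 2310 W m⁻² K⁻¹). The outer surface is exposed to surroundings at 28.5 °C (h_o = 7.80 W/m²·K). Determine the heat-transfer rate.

Series thermal resistances, inner to outer:
  R_conv,in = 1/(4πr²h) = 1/(4π·1.45²·2310) = 1.638×10^-5 K/W
  R_brass = (1/1.45 − 1/1.48)/(4πk) = 0.01398/(4π·115) = 9.674×10^-6 K/W
  R_vermiculite board = (1/1.48 − 1/1.89)/(4πk) = 0.1466/(4π·0.0588) = 0.1984 K/W
  R_conv,out = 1/(4πr²h) = 1/(4π·1.89²·7.80) = 0.002856 K/W
ΣR = 1.638×10^-5 + 9.674×10^-6 + 0.1984 + 0.002856 = 0.2013 K/W
Q = ΔT/ΣR = (298 °C − 28.5 °C)/0.2013 = 1340 W

Q = 1340 W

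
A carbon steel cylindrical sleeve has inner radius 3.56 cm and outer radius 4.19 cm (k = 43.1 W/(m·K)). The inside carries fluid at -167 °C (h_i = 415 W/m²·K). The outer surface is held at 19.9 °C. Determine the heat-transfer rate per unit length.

Q' = 16.4 kW/m

Treat each layer as a resistance in series:
  R'_conv,in = 1/(2πr h) = 1/(2π·0.0356·415) = 0.01077 m·K/W
  R'_carbon steel = ln(0.0419/0.0356)/(2πk) = 0.1629/(2π·43.1) = 6.017×10^-4 m·K/W
ΣR = 0.01077 + 6.017×10^-4 = 0.01137 m·K/W
Q' = ΔT/ΣR = (-167 °C − 19.9 °C)/0.01137 = -16400 W/m
(Negative Q' ⇒ heat flows inward; heat gain = 16400 W/m.)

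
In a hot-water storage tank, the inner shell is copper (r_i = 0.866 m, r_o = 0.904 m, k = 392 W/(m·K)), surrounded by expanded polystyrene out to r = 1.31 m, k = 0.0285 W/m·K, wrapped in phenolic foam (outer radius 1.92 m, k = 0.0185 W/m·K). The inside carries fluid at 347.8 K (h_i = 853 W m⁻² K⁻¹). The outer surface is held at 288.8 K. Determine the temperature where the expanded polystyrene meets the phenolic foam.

T = 319.6 K

Resistance network (inner→outer):
  R_conv,in = 1/(4πr²h) = 1/(4π·0.866²·853) = 1.244×10^-4 K/W
  R_copper = (1/0.866 − 1/0.904)/(4πk) = 0.04854/(4π·392) = 9.854×10^-6 K/W
  R_expanded polystyrene = (1/0.904 − 1/1.31)/(4πk) = 0.3428/(4π·0.0285) = 0.9573 K/W
  R_phenolic foam = (1/1.31 − 1/1.92)/(4πk) = 0.2425/(4π·0.0185) = 1.043 K/W
ΣR = 1.244×10^-4 + 9.854×10^-6 + 0.9573 + 1.043 = 2.000 K/W
Q = ΔT/ΣR = (347.8 K − 288.8 K)/2.000 = 29.50 W
From the inner boundary to the expanded polystyrene/phenolic foam interface, ΣR_partial = 0.9574 K/W.
T_interface = T_in − Q·ΣR_partial = 347.8 K − (29.50)(0.9574) = 319.6 K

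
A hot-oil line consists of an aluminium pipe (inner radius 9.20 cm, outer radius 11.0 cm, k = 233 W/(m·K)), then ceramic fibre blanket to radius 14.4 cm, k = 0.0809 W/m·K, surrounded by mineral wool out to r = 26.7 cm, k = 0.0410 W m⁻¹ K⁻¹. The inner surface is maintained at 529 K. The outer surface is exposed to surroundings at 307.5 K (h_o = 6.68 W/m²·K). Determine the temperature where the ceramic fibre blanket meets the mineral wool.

Treat each layer as a resistance in series:
  R'_aluminium = ln(0.110/0.0920)/(2πk) = 0.1787/(2π·233) = 1.221×10^-4 m·K/W
  R'_ceramic fibre blanket = ln(0.144/0.110)/(2πk) = 0.2693/(2π·0.0809) = 0.5299 m·K/W
  R'_mineral wool = ln(0.267/0.144)/(2πk) = 0.6174/(2π·0.0410) = 2.397 m·K/W
  R'_conv,out = 1/(2πr h) = 1/(2π·0.267·6.68) = 0.08923 m·K/W
ΣR = 1.221×10^-4 + 0.5299 + 2.397 + 0.08923 = 3.016 m·K/W
Q' = ΔT/ΣR = (529 K − 307.5 K)/3.016 = 73.44 W/m
From the inner boundary to the ceramic fibre blanket/mineral wool interface, ΣR_partial = 0.5300 m·K/W.
T_interface = T_in − Q'·ΣR_partial = 529 K − (73.44)(0.5300) = 490 K

T = 490 K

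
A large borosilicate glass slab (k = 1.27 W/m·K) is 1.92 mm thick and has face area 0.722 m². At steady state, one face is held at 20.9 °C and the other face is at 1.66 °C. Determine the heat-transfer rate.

Q = 9190 W

Q = kA·ΔT/L = 1.27 × 0.722 × |20.9 °C − 1.66 °C| / 0.00192 = 9190 W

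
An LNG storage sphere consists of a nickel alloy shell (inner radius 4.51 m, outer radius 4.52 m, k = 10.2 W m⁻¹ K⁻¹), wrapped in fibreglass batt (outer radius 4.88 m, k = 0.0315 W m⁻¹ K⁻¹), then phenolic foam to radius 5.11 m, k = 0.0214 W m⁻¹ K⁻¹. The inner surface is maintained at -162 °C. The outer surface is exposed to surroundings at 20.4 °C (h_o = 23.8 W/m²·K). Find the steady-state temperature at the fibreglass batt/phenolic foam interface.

T = -62.6 °C

Treat each layer as a resistance in series:
  R_nickel alloy = (1/4.51 − 1/4.52)/(4πk) = 4.906×10^-4/(4π·10.2) = 3.827×10^-6 K/W
  R_fibreglass batt = (1/4.52 − 1/4.88)/(4πk) = 0.01632/(4π·0.0315) = 0.04123 K/W
  R_phenolic foam = (1/4.88 − 1/5.11)/(4πk) = 0.009223/(4π·0.0214) = 0.03430 K/W
  R_conv,out = 1/(4πr²h) = 1/(4π·5.11²·23.8) = 1.280×10^-4 K/W
ΣR = 3.827×10^-6 + 0.04123 + 0.03430 + 1.280×10^-4 = 0.07566 K/W
Q = ΔT/ΣR = (-162 °C − 20.4 °C)/0.07566 = -2411 W
From the inner boundary to the fibreglass batt/phenolic foam interface, ΣR_partial = 0.04123 K/W.
T_interface = T_in − Q·ΣR_partial = -162 °C − (-2411)(0.04123) = -62.6 °C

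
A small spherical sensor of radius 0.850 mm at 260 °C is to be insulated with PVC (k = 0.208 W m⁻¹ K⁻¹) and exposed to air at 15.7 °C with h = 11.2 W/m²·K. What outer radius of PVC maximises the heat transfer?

r_cr = 3.71 cm

For a sphere, r_cr = 2k_ins/h = 2·0.208/11.2 = 0.0371 m = 3.71 cm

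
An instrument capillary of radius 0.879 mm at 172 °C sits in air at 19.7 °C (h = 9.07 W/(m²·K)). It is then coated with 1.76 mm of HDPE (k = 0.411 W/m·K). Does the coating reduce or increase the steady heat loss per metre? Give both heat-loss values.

Critical radius for a cylinder: r_cr = k/h = 0.0453 m = 4.53 cm.
Outer radius after coating: r₂ = 8.79×10^-4 + 0.00176 = 0.002639 m.
Since r₁ < r_cr and r₂ ≤ r_cr, the coating moves toward the maximum at r_cr — heat loss rises.
Bare: R = 1/(2πr₁h) = 19.96 m·K/W; Q = 152.3/19.96 = 7.63 W/m.
Coated: R = R_cond + R_conv = 7.075 m·K/W; Q = 152.3/7.075 = 21.5 W/m.

increases: 7.63 → 21.5 W/m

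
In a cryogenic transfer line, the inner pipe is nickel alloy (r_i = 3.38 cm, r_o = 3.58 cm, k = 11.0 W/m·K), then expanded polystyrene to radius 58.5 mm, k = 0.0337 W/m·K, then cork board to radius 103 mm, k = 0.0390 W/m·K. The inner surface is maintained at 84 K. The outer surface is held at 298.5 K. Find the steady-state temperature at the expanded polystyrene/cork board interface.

Treat each layer as a resistance in series:
  R'_nickel alloy = ln(0.0358/0.0338)/(2πk) = 0.05749/(2π·11.0) = 8.318×10^-4 m·K/W
  R'_expanded polystyrene = ln(0.0585/0.0358)/(2πk) = 0.4911/(2π·0.0337) = 2.319 m·K/W
  R'_cork board = ln(0.103/0.0585)/(2πk) = 0.5657/(2π·0.0390) = 2.309 m·K/W
ΣR = 8.318×10^-4 + 2.319 + 2.309 = 4.629 m·K/W
Q' = ΔT/ΣR = (84 K − 298.5 K)/4.629 = -46.34 W/m
From the inner boundary to the expanded polystyrene/cork board interface, ΣR_partial = 2.320 m·K/W.
T_interface = T_in − Q'·ΣR_partial = 84 K − (-46.34)(2.320) = 191.5 K

T = 191.5 K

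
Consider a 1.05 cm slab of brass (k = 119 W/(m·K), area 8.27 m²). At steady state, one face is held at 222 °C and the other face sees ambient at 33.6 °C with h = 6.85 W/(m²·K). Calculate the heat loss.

Q = 10.7 kW

Resistance network (inner→outer):
  R_brass = L/(kA) = 0.0105/(119·8.27) = 1.067×10^-5 K/W
  R_conv,out = 1/(hA) = 1/(6.85·8.27) = 0.01765 K/W
ΣR = 1.067×10^-5 + 0.01765 = 0.01766 K/W
Q = ΔT/ΣR = (222 °C − 33.6 °C)/0.01766 = 10700 W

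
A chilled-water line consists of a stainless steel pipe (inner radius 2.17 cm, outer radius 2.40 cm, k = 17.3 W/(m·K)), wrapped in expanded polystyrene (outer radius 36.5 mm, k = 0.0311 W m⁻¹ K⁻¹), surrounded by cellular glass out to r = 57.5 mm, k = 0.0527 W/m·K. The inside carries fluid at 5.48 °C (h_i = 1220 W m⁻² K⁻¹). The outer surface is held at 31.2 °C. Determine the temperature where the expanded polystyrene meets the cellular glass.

T = 21.2 °C

Treat each layer as a resistance in series:
  R'_conv,in = 1/(2πr h) = 1/(2π·0.0217·1220) = 0.006012 m·K/W
  R'_stainless steel = ln(0.0240/0.0217)/(2πk) = 0.1007/(2π·17.3) = 9.268×10^-4 m·K/W
  R'_expanded polystyrene = ln(0.0365/0.0240)/(2πk) = 0.4193/(2π·0.0311) = 2.146 m·K/W
  R'_cellular glass = ln(0.0575/0.0365)/(2πk) = 0.4545/(2π·0.0527) = 1.373 m·K/W
ΣR = 0.006012 + 9.268×10^-4 + 2.146 + 1.373 = 3.526 m·K/W
Q' = ΔT/ΣR = (5.48 °C − 31.2 °C)/3.526 = -7.294 W/m
From the inner boundary to the expanded polystyrene/cellular glass interface, ΣR_partial = 2.153 m·K/W.
T_interface = T_in − Q'·ΣR_partial = 5.48 °C − (-7.294)(2.153) = 21.2 °C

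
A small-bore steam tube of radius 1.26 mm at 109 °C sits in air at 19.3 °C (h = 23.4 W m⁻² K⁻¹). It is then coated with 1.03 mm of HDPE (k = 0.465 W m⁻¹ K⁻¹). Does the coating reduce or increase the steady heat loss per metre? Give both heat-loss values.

Critical radius for a cylinder: r_cr = k/h = 0.0199 m = 1.99 cm.
Outer radius after coating: r₂ = 0.00126 + 0.00103 = 0.00229 m.
Since r₁ < r_cr and r₂ ≤ r_cr, the coating moves toward the maximum at r_cr — heat loss rises.
Bare: R = 1/(2πr₁h) = 5.398 m·K/W; Q = 89.7/5.398 = 16.6 W/m.
Coated: R = R_cond + R_conv = 3.175 m·K/W; Q = 89.7/3.175 = 28.3 W/m.

increases: 16.6 → 28.3 W/m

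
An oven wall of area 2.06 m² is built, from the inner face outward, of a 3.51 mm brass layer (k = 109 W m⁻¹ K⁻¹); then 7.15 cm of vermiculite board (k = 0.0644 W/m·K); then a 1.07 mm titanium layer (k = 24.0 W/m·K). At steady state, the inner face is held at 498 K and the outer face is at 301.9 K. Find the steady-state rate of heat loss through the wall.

Q = 364 W

Resistance network (inner→outer):
  R_brass = L/(kA) = 0.00351/(109·2.06) = 1.563×10^-5 K/W
  R_vermiculite board = L/(kA) = 0.0715/(0.0644·2.06) = 0.5390 K/W
  R_titanium = L/(kA) = 0.00107/(24.0·2.06) = 2.164×10^-5 K/W
ΣR = 1.563×10^-5 + 0.5390 + 2.164×10^-5 = 0.5390 K/W
Q = ΔT/ΣR = (498 K − 301.9 K)/0.5390 = 364 W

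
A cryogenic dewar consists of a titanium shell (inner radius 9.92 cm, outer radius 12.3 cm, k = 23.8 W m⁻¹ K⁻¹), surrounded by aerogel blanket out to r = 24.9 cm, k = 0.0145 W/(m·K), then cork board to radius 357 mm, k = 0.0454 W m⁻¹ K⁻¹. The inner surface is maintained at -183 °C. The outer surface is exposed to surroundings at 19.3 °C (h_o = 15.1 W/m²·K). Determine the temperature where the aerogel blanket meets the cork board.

Series thermal resistances, inner to outer:
  R_titanium = (1/0.0992 − 1/0.123)/(4πk) = 1.951/(4π·23.8) = 0.006522 K/W
  R_aerogel blanket = (1/0.123 − 1/0.249)/(4πk) = 4.114/(4π·0.0145) = 22.58 K/W
  R_cork board = (1/0.249 − 1/0.357)/(4πk) = 1.215/(4π·0.0454) = 2.130 K/W
  R_conv,out = 1/(4πr²h) = 1/(4π·0.357²·15.1) = 0.04135 K/W
ΣR = 0.006522 + 22.58 + 2.130 + 0.04135 = 24.76 K/W
Q = ΔT/ΣR = (-183 °C − 19.3 °C)/24.76 = -8.170 W
From the inner boundary to the aerogel blanket/cork board interface, ΣR_partial = 22.59 K/W.
T_interface = T_in − Q·ΣR_partial = -183 °C − (-8.170)(22.59) = 1.6 °C

T = 1.6 °C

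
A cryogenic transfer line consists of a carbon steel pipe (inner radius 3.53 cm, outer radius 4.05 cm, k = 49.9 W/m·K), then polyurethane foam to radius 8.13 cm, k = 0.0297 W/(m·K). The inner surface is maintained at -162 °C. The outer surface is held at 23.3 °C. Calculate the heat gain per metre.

Series thermal resistances, inner to outer:
  R'_carbon steel = ln(0.0405/0.0353)/(2πk) = 0.1374/(2π·49.9) = 4.383×10^-4 m·K/W
  R'_polyurethane foam = ln(0.0813/0.0405)/(2πk) = 0.6968/(2π·0.0297) = 3.734 m·K/W
ΣR = 4.383×10^-4 + 3.734 = 3.734 m·K/W
Q' = ΔT/ΣR = (-162 °C − 23.3 °C)/3.734 = -49.6 W/m
(Negative Q' ⇒ heat flows inward; heat gain = 49.6 W/m.)

Q' = 49.6 W/m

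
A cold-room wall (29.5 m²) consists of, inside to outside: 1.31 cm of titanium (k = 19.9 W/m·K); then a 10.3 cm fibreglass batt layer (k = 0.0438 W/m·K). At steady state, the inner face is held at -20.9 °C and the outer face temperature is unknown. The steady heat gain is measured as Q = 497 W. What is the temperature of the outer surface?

T_out = 18.7 °C

Series resistances:
  R_titanium = L/(kA) = 0.0131/(19.9·29.5) = 2.231×10^-5 K/W
  R_fibreglass batt = L/(kA) = 0.103/(0.0438·29.5) = 0.07972 K/W
ΣR = 0.07974 K/W
ΔT = Q·ΣR = 497 × 0.07974 = 39.63 K
Heat flows inward, so T_out = T_in + ΔT = -20.9 + 39.63 = 18.7 °C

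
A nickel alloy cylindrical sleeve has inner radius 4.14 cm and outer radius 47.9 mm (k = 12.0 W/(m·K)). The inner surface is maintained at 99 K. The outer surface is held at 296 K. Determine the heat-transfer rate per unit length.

Q' = 2πk·ΔT/ln(r₂/r₁) = 2π × 12.0 × 197 / ln(0.0479/0.0414) = 1.02×10^5 W/m

Q' = 102 kW/m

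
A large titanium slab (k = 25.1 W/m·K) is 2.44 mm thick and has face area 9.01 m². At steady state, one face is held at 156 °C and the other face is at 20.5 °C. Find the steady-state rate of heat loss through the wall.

Q = 12600 kW

Q = kA·ΔT/L = 25.1 × 9.01 × |156 °C − 20.5 °C| / 0.00244 = 1.26×10^7 W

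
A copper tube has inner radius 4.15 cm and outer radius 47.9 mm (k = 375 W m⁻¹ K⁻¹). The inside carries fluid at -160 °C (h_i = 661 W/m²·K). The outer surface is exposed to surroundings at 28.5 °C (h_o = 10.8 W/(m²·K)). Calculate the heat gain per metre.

Treat each layer as a resistance in series:
  R'_conv,in = 1/(2πr h) = 1/(2π·0.0415·661) = 0.005802 m·K/W
  R'_copper = ln(0.0479/0.0415)/(2πk) = 0.1434/(2π·375) = 6.087×10^-5 m·K/W
  R'_conv,out = 1/(2πr h) = 1/(2π·0.0479·10.8) = 0.3077 m·K/W
ΣR = 0.005802 + 6.087×10^-5 + 0.3077 = 0.3136 m·K/W
Q' = ΔT/ΣR = (-160 °C − 28.5 °C)/0.3136 = -601 W/m
(Negative Q' ⇒ heat flows inward; heat gain = 601 W/m.)

Q' = 601 W/m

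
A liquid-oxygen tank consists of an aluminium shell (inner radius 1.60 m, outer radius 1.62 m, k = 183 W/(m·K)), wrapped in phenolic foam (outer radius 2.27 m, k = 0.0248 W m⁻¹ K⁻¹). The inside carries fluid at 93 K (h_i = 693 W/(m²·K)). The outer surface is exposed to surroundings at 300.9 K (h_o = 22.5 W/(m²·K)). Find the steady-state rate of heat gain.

Treat each layer as a resistance in series:
  R_conv,in = 1/(4πr²h) = 1/(4π·1.60²·693) = 4.486×10^-5 K/W
  R_aluminium = (1/1.60 − 1/1.62)/(4πk) = 0.007716/(4π·183) = 3.355×10^-6 K/W
  R_phenolic foam = (1/1.62 − 1/2.27)/(4πk) = 0.1768/(4π·0.0248) = 0.5672 K/W
  R_conv,out = 1/(4πr²h) = 1/(4π·2.27²·22.5) = 6.864×10^-4 K/W
ΣR = 4.486×10^-5 + 3.355×10^-6 + 0.5672 + 6.864×10^-4 = 0.5679 K/W
Q = ΔT/ΣR = (93 K − 300.9 K)/0.5679 = -366 W
(Negative Q ⇒ heat flows inward; heat gain = 366 W.)

Q = 366 W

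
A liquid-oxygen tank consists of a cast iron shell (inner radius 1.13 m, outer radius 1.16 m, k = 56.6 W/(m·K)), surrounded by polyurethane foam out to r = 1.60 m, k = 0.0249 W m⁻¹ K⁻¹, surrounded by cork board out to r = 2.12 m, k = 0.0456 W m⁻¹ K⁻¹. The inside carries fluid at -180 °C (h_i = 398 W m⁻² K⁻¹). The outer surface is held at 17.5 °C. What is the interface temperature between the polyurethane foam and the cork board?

Treat each layer as a resistance in series:
  R_conv,in = 1/(4πr²h) = 1/(4π·1.13²·398) = 1.566×10^-4 K/W
  R_cast iron = (1/1.13 − 1/1.16)/(4πk) = 0.02289/(4π·56.6) = 3.218×10^-5 K/W
  R_polyurethane foam = (1/1.16 − 1/1.60)/(4πk) = 0.2371/(4π·0.0249) = 0.7576 K/W
  R_cork board = (1/1.60 − 1/2.12)/(4πk) = 0.1533/(4π·0.0456) = 0.2675 K/W
ΣR = 1.566×10^-4 + 3.218×10^-5 + 0.7576 + 0.2675 = 1.025 K/W
Q = ΔT/ΣR = (-180 °C − 17.5 °C)/1.025 = -192.7 W
From the inner boundary to the polyurethane foam/cork board interface, ΣR_partial = 0.7578 K/W.
T_interface = T_in − Q·ΣR_partial = -180 °C − (-192.7)(0.7578) = -34.0 °C

T = -34.0 °C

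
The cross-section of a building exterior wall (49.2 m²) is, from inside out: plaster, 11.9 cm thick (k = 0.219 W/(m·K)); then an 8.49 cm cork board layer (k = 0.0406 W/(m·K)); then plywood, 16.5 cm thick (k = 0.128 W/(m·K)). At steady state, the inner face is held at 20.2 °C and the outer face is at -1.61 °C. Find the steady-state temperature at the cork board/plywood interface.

Resistance network (inner→outer):
  R_plaster = L/(kA) = 0.119/(0.219·49.2) = 0.01104 K/W
  R_cork board = L/(kA) = 0.0849/(0.0406·49.2) = 0.04250 K/W
  R_plywood = L/(kA) = 0.165/(0.128·49.2) = 0.02620 K/W
ΣR = 0.01104 + 0.04250 + 0.02620 = 0.07974 K/W
Q = ΔT/ΣR = (20.2 °C − -1.61 °C)/0.07974 = 273.5 W
From the inner boundary to the cork board/plywood interface, ΣR_partial = 0.05354 K/W.
T_interface = T_in − Q·ΣR_partial = 20.2 °C − (273.5)(0.05354) = 5.56 °C

T = 5.56 °C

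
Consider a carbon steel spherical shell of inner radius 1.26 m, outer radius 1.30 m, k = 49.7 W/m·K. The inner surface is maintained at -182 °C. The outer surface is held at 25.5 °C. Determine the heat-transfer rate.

Q = 5310 kW

Q = 4πk·ΔT/(1/r₁ − 1/r₂) = 4π × 49.7 × 207.5 / (1/1.26 − 1/1.30) = 5.31×10^6 W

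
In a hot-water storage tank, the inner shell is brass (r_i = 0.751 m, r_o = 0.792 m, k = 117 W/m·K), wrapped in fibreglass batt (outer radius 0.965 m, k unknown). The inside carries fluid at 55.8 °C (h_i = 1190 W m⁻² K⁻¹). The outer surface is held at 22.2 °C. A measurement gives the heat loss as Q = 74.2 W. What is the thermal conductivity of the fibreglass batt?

k = 0.0398 W/m·K

ΣR = ΔT/Q = |55.8 − 22.2|/74.2 = 0.4528 K/W
Known resistances:
  R_conv,in = 1/(4πr²h) = 1/(4π·0.751²·1190) = 1.186×10^-4 K/W
  R_brass = (1/0.751 − 1/0.792)/(4πk) = 0.06893/(4π·117) = 4.688×10^-5 K/W
R_fibreglass batt = ΣR − ΣR_known = 0.4528 − 1.655×10^-4 = 0.4526 K/W
(1/r₁−1/r₂)/(4πk) = 0.4526 ⇒ k = 0.2264/(4π·0.4526) = 0.0398 W/m·K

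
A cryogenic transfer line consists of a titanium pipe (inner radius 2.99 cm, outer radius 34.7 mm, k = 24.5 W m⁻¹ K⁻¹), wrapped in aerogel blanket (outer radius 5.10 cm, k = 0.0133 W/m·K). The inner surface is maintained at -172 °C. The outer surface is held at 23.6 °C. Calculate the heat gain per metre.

Q' = 42.4 W/m

Treat each layer as a resistance in series:
  R'_titanium = ln(0.0347/0.0299)/(2πk) = 0.1489/(2π·24.5) = 9.672×10^-4 m·K/W
  R'_aerogel blanket = ln(0.0510/0.0347)/(2πk) = 0.3851/(2π·0.0133) = 4.608 m·K/W
ΣR = 9.672×10^-4 + 4.608 = 4.609 m·K/W
Q' = ΔT/ΣR = (-172 °C − 23.6 °C)/4.609 = -42.4 W/m
(Negative Q' ⇒ heat flows inward; heat gain = 42.4 W/m.)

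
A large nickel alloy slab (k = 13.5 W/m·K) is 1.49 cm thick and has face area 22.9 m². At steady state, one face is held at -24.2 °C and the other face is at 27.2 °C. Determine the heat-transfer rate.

Q = 1.07×10^6 W

Q = kA·ΔT/L = 13.5 × 22.9 × |-24.2 °C − 27.2 °C| / 0.0149 = 1.07×10^6 W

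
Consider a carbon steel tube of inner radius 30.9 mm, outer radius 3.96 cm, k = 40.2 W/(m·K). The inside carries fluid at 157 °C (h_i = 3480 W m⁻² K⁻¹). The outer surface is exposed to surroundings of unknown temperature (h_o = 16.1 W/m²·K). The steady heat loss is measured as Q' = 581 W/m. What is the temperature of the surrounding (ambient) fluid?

Series resistances:
  R'_conv,in = 1/(2πr h) = 1/(2π·0.0309·3480) = 0.001480 m·K/W
  R'_carbon steel = ln(0.0396/0.0309)/(2πk) = 0.2481/(2π·40.2) = 9.821×10^-4 m·K/W
  R'_conv,out = 1/(2πr h) = 1/(2π·0.0396·16.1) = 0.2496 m·K/W
ΣR = 0.2521 m·K/W
ΔT = Q'·ΣR = 581 × 0.2521 = 146.5 K
Heat flows outward, so T_out = T_in − ΔT = 157 − 146.5 = 10.5 °C

T_out = 10.5 °C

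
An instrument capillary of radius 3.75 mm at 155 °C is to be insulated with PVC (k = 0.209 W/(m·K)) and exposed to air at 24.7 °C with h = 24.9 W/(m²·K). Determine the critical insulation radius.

r_cr = 0.839 cm

For a cylinder, r_cr = k_ins/h = 0.209/24.9 = 0.00839 m = 0.839 cm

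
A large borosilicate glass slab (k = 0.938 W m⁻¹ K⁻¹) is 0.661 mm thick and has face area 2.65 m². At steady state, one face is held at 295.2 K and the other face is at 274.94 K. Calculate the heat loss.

Q = kA·ΔT/L = 0.938 × 2.65 × |295.2 K − 274.94 K| / 6.61×10^-4 = 76200 W

Q = 76.2 kW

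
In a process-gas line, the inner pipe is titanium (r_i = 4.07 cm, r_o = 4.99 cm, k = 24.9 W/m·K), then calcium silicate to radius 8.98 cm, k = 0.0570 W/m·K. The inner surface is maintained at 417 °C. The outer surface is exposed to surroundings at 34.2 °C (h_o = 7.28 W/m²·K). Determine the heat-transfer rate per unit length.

Q' = 203 W/m

Series thermal resistances, inner to outer:
  R'_titanium = ln(0.0499/0.0407)/(2πk) = 0.2038/(2π·24.9) = 0.001303 m·K/W
  R'_calcium silicate = ln(0.0898/0.0499)/(2πk) = 0.5876/(2π·0.0570) = 1.641 m·K/W
  R'_conv,out = 1/(2πr h) = 1/(2π·0.0898·7.28) = 0.2435 m·K/W
ΣR = 0.001303 + 1.641 + 0.2435 = 1.886 m·K/W
Q' = ΔT/ΣR = (417 °C − 34.2 °C)/1.886 = 203 W/m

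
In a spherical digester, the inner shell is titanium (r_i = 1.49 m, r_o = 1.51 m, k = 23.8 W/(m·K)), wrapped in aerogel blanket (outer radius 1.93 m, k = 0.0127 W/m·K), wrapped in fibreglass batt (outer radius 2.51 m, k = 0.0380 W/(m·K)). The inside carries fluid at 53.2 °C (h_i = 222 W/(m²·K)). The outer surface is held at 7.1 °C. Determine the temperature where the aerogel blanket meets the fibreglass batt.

Series thermal resistances, inner to outer:
  R_conv,in = 1/(4πr²h) = 1/(4π·1.49²·222) = 1.615×10^-4 K/W
  R_titanium = (1/1.49 − 1/1.51)/(4πk) = 0.008889/(4π·23.8) = 2.972×10^-5 K/W
  R_aerogel blanket = (1/1.51 − 1/1.93)/(4πk) = 0.1441/(4π·0.0127) = 0.9030 K/W
  R_fibreglass batt = (1/1.93 − 1/2.51)/(4πk) = 0.1197/(4π·0.0380) = 0.2507 K/W
ΣR = 1.615×10^-4 + 2.972×10^-5 + 0.9030 + 0.2507 = 1.154 K/W
Q = ΔT/ΣR = (53.2 °C − 7.1 °C)/1.154 = 39.95 W
From the inner boundary to the aerogel blanket/fibreglass batt interface, ΣR_partial = 0.9032 K/W.
T_interface = T_in − Q·ΣR_partial = 53.2 °C − (39.95)(0.9032) = 17.1 °C

T = 17.1 °C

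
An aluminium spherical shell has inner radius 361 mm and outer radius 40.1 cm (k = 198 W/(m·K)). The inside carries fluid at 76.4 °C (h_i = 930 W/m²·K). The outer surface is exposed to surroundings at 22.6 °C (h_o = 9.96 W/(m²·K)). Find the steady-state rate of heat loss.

Q = 1070 W

Series thermal resistances, inner to outer:
  R_conv,in = 1/(4πr²h) = 1/(4π·0.361²·930) = 6.566×10^-4 K/W
  R_aluminium = (1/0.361 − 1/0.401)/(4πk) = 0.2763/(4π·198) = 1.111×10^-4 K/W
  R_conv,out = 1/(4πr²h) = 1/(4π·0.401²·9.96) = 0.04969 K/W
ΣR = 6.566×10^-4 + 1.111×10^-4 + 0.04969 = 0.05046 K/W
Q = ΔT/ΣR = (76.4 °C − 22.6 °C)/0.05046 = 1070 W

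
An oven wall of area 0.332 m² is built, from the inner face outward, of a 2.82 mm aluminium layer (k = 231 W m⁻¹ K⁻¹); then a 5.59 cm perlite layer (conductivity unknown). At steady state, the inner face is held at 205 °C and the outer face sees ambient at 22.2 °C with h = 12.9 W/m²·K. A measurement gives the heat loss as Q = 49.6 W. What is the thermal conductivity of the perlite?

k = 0.0488 W/m·K

ΣR = ΔT/Q = |205 − 22.2|/49.6 = 3.685 K/W
Known resistances:
  R_aluminium = L/(kA) = 0.00282/(231·0.332) = 3.677×10^-5 K/W
  R_conv,out = 1/(hA) = 1/(12.9·0.332) = 0.2335 K/W
R_perlite = ΣR − ΣR_known = 3.685 − 0.2335 = 3.452 K/W
L/(kA) = 3.452 ⇒ k = 0.0559/(3.452·0.332) = 0.0488 W/m·K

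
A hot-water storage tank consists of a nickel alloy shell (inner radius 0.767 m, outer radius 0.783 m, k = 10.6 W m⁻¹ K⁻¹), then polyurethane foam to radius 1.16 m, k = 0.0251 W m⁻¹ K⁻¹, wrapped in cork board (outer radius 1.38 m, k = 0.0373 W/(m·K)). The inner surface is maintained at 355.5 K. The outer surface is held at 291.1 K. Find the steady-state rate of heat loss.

Series thermal resistances, inner to outer:
  R_nickel alloy = (1/0.767 − 1/0.783)/(4πk) = 0.02664/(4π·10.6) = 2.000×10^-4 K/W
  R_polyurethane foam = (1/0.783 − 1/1.16)/(4πk) = 0.4151/(4π·0.0251) = 1.316 K/W
  R_cork board = (1/1.16 − 1/1.38)/(4πk) = 0.1374/(4π·0.0373) = 0.2932 K/W
ΣR = 2.000×10^-4 + 1.316 + 0.2932 = 1.609 K/W
Q = ΔT/ΣR = (355.5 K − 291.1 K)/1.609 = 40.0 W

Q = 40.0 W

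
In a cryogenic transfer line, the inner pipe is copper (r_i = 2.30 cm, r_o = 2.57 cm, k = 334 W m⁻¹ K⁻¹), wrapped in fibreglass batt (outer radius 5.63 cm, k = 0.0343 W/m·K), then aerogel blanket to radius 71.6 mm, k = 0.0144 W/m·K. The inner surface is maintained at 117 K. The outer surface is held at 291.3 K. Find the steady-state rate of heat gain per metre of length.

Resistance network (inner→outer):
  R'_copper = ln(0.0257/0.0230)/(2πk) = 0.1110/(2π·334) = 5.289×10^-5 m·K/W
  R'_fibreglass batt = ln(0.0563/0.0257)/(2πk) = 0.7842/(2π·0.0343) = 3.639 m·K/W
  R'_aerogel blanket = ln(0.0716/0.0563)/(2πk) = 0.2404/(2π·0.0144) = 2.657 m·K/W
ΣR = 5.289×10^-5 + 3.639 + 2.657 = 6.296 m·K/W
Q' = ΔT/ΣR = (117 K − 291.3 K)/6.296 = -27.7 W/m
(Negative Q' ⇒ heat flows inward; heat gain = 27.7 W/m.)

Q' = 27.7 W/m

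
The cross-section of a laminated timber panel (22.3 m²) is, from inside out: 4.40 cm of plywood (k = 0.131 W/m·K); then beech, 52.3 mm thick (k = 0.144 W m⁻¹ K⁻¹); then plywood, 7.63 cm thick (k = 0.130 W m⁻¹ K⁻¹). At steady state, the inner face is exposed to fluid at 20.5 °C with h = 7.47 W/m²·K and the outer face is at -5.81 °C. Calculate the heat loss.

Q = 413 W

Treat each layer as a resistance in series:
  R_conv,in = 1/(hA) = 1/(7.47·22.3) = 0.006003 K/W
  R_plywood = L/(kA) = 0.0440/(0.131·22.3) = 0.01506 K/W
  R_beech = L/(kA) = 0.0523/(0.144·22.3) = 0.01629 K/W
  R_plywood = L/(kA) = 0.0763/(0.130·22.3) = 0.02632 K/W
ΣR = 0.006003 + 0.01506 + 0.01629 + 0.02632 = 0.06367 K/W
Q = ΔT/ΣR = (20.5 °C − -5.81 °C)/0.06367 = 413 W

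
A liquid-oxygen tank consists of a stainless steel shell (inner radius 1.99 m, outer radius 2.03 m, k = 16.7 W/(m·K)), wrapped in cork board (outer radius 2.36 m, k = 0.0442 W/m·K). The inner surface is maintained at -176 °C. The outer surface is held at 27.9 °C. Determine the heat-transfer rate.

Q = 1640 W

Resistance network (inner→outer):
  R_stainless steel = (1/1.99 − 1/2.03)/(4πk) = 0.009902/(4π·16.7) = 4.718×10^-5 K/W
  R_cork board = (1/2.03 − 1/2.36)/(4πk) = 0.06888/(4π·0.0442) = 0.1240 K/W
ΣR = 4.718×10^-5 + 0.1240 = 0.1240 K/W
Q = ΔT/ΣR = (-176 °C − 27.9 °C)/0.1240 = -1640 W
(Negative Q ⇒ heat flows inward; heat gain = 1640 W.)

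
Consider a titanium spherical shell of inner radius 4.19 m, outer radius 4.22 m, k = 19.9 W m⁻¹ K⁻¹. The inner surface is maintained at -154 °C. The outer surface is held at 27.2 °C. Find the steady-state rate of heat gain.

Q = 2.67×10^7 W

Q = 4πk·ΔT/(1/r₁ − 1/r₂) = 4π × 19.9 × 181.2 / (1/4.19 − 1/4.22) = 2.67×10^7 W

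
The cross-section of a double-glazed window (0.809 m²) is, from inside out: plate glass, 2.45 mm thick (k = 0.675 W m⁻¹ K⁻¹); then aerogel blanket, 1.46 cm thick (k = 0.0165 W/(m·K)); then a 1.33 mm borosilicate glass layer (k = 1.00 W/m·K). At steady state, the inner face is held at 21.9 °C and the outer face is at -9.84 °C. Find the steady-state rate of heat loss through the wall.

Q = 28.9 W

Treat each layer as a resistance in series:
  R_plate glass = L/(kA) = 0.00245/(0.675·0.809) = 0.004487 K/W
  R_aerogel blanket = L/(kA) = 0.0146/(0.0165·0.809) = 1.094 K/W
  R_borosilicate glass = L/(kA) = 0.00133/(1.00·0.809) = 0.001644 K/W
ΣR = 0.004487 + 1.094 + 0.001644 = 1.100 K/W
Q = ΔT/ΣR = (21.9 °C − -9.84 °C)/1.100 = 28.9 W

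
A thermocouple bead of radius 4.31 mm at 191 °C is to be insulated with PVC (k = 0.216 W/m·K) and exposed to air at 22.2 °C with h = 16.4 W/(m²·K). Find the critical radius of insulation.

r_cr = 2.63 cm

For a sphere, r_cr = 2k_ins/h = 2·0.216/16.4 = 0.0263 m = 2.63 cm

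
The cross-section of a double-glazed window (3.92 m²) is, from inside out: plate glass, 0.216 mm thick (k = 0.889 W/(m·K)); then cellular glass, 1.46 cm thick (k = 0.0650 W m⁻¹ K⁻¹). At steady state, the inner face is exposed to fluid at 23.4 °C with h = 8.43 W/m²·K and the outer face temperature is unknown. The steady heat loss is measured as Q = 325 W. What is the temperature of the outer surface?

T_out = -5.08 °C

Series resistances:
  R_conv,in = 1/(hA) = 1/(8.43·3.92) = 0.03026 K/W
  R_plate glass = L/(kA) = 2.16×10^-4/(0.889·3.92) = 6.198×10^-5 K/W
  R_cellular glass = L/(kA) = 0.0146/(0.0650·3.92) = 0.05730 K/W
ΣR = 0.08762 K/W
ΔT = Q·ΣR = 325 × 0.08762 = 28.48 K
Heat flows outward, so T_out = T_in − ΔT = 23.4 − 28.48 = -5.08 °C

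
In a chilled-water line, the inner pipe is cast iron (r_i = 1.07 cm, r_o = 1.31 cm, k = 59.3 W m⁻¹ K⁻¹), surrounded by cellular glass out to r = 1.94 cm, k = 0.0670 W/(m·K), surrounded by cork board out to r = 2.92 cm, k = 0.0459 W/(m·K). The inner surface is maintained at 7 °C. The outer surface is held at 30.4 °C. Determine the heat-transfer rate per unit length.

Treat each layer as a resistance in series:
  R'_cast iron = ln(0.0131/0.0107)/(2πk) = 0.2024/(2π·59.3) = 5.431×10^-4 m·K/W
  R'_cellular glass = ln(0.0194/0.0131)/(2πk) = 0.3927/(2π·0.0670) = 0.9327 m·K/W
  R'_cork board = ln(0.0292/0.0194)/(2πk) = 0.4089/(2π·0.0459) = 1.418 m·K/W
ΣR = 5.431×10^-4 + 0.9327 + 1.418 = 2.351 m·K/W
Q' = ΔT/ΣR = (7 °C − 30.4 °C)/2.351 = -9.95 W/m
(Negative Q' ⇒ heat flows inward; heat gain = 9.95 W/m.)

Q' = 9.95 W/m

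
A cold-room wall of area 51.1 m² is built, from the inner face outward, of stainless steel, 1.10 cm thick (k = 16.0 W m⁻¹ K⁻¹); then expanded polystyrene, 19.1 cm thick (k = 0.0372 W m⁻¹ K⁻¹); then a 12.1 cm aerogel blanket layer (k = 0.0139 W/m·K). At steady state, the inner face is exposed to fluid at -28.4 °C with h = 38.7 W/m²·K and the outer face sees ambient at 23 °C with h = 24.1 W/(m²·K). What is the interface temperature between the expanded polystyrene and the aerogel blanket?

T = -9.33 °C

Resistance network (inner→outer):
  R_conv,in = 1/(hA) = 1/(38.7·51.1) = 5.057×10^-4 K/W
  R_stainless steel = L/(kA) = 0.0110/(16.0·51.1) = 1.345×10^-5 K/W
  R_expanded polystyrene = L/(kA) = 0.191/(0.0372·51.1) = 0.1005 K/W
  R_aerogel blanket = L/(kA) = 0.121/(0.0139·51.1) = 0.1704 K/W
  R_conv,out = 1/(hA) = 1/(24.1·51.1) = 8.120×10^-4 K/W
ΣR = 5.057×10^-4 + 1.345×10^-5 + 0.1005 + 0.1704 + 8.120×10^-4 = 0.2722 K/W
Q = ΔT/ΣR = (-28.4 °C − 23 °C)/0.2722 = -188.8 W
From the inner boundary to the expanded polystyrene/aerogel blanket interface, ΣR_partial = 0.1010 K/W.
T_interface = T_in − Q·ΣR_partial = -28.4 °C − (-188.8)(0.1010) = -9.33 °C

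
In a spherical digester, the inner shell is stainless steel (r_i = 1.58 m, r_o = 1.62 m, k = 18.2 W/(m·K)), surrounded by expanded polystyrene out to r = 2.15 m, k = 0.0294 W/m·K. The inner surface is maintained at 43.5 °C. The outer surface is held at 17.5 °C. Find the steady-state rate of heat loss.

Q = 63.1 W

Treat each layer as a resistance in series:
  R_stainless steel = (1/1.58 − 1/1.62)/(4πk) = 0.01563/(4π·18.2) = 6.833×10^-5 K/W
  R_expanded polystyrene = (1/1.62 − 1/2.15)/(4πk) = 0.1522/(4π·0.0294) = 0.4119 K/W
ΣR = 6.833×10^-5 + 0.4119 = 0.4120 K/W
Q = ΔT/ΣR = (43.5 °C − 17.5 °C)/0.4120 = 63.1 W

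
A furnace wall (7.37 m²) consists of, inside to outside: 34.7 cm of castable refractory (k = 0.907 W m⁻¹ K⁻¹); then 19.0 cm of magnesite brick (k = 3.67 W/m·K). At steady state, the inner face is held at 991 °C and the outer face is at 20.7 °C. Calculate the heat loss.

Treat each layer as a resistance in series:
  R_castable refractory = L/(kA) = 0.347/(0.907·7.37) = 0.05191 K/W
  R_magnesite brick = L/(kA) = 0.190/(3.67·7.37) = 0.007025 K/W
ΣR = 0.05191 + 0.007025 = 0.05894 K/W
Q = ΔT/ΣR = (991 °C − 20.7 °C)/0.05894 = 16500 W

Q = 16500 W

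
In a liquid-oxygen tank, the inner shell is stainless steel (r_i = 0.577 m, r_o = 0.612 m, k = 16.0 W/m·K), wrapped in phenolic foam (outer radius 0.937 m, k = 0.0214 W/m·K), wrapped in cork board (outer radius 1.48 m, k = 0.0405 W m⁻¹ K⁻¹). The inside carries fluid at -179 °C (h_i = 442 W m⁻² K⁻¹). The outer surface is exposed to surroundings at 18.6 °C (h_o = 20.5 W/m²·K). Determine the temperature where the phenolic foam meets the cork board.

Resistance network (inner→outer):
  R_conv,in = 1/(4πr²h) = 1/(4π·0.577²·442) = 5.408×10^-4 K/W
  R_stainless steel = (1/0.577 − 1/0.612)/(4πk) = 0.09912/(4π·16.0) = 4.930×10^-4 K/W
  R_phenolic foam = (1/0.612 − 1/0.937)/(4πk) = 0.5668/(4π·0.0214) = 2.108 K/W
  R_cork board = (1/0.937 − 1/1.48)/(4πk) = 0.3916/(4π·0.0405) = 0.7694 K/W
  R_conv,out = 1/(4πr²h) = 1/(4π·1.48²·20.5) = 0.001772 K/W
ΣR = 5.408×10^-4 + 4.930×10^-4 + 2.108 + 0.7694 + 0.001772 = 2.880 K/W
Q = ΔT/ΣR = (-179 °C − 18.6 °C)/2.880 = -68.61 W
From the inner boundary to the phenolic foam/cork board interface, ΣR_partial = 2.109 K/W.
T_interface = T_in − Q·ΣR_partial = -179 °C − (-68.61)(2.109) = -34.3 °C

T = -34.3 °C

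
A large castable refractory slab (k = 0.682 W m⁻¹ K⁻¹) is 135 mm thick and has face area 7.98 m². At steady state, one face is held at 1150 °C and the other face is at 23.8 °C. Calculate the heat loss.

Q = kA·ΔT/L = 0.682 × 7.98 × |1150 °C − 23.8 °C| / 0.135 = 45400 W

Q = 45400 W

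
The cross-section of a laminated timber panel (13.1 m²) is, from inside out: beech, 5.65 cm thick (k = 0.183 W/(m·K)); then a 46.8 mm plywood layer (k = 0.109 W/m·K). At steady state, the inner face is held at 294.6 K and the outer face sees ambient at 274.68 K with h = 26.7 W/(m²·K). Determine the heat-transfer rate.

Q = 336 W

Series thermal resistances, inner to outer:
  R_beech = L/(kA) = 0.0565/(0.183·13.1) = 0.02357 K/W
  R_plywood = L/(kA) = 0.0468/(0.109·13.1) = 0.03278 K/W
  R_conv,out = 1/(hA) = 1/(26.7·13.1) = 0.002859 K/W
ΣR = 0.02357 + 0.03278 + 0.002859 = 0.05921 K/W
Q = ΔT/ΣR = (294.6 K − 274.68 K)/0.05921 = 336 W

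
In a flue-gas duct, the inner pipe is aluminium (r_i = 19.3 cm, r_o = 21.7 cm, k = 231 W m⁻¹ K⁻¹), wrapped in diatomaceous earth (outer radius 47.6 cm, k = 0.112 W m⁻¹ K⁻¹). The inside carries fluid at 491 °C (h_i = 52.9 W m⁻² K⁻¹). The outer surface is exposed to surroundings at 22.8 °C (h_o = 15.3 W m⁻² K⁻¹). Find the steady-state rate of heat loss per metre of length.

Resistance network (inner→outer):
  R'_conv,in = 1/(2πr h) = 1/(2π·0.193·52.9) = 0.01559 m·K/W
  R'_aluminium = ln(0.217/0.193)/(2πk) = 0.1172/(2π·231) = 8.075×10^-5 m·K/W
  R'_diatomaceous earth = ln(0.476/0.217)/(2πk) = 0.7855/(2π·0.112) = 1.116 m·K/W
  R'_conv,out = 1/(2πr h) = 1/(2π·0.476·15.3) = 0.02185 m·K/W
ΣR = 0.01559 + 8.075×10^-5 + 1.116 + 0.02185 = 1.154 m·K/W
Q' = ΔT/ΣR = (491 °C − 22.8 °C)/1.154 = 406 W/m

Q' = 406 W/m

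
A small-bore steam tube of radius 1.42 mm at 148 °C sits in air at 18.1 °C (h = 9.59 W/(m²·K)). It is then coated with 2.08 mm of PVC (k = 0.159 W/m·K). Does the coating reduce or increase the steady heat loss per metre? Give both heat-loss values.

Critical radius for a cylinder: r_cr = k/h = 0.0166 m = 1.66 cm.
Outer radius after coating: r₂ = 0.00142 + 0.00208 = 0.00350 m.
Since r₁ < r_cr and r₂ ≤ r_cr, the coating moves toward the maximum at r_cr — heat loss rises.
Bare: R = 1/(2πr₁h) = 11.69 m·K/W; Q = 129.9/11.69 = 11.1 W/m.
Coated: R = R_cond + R_conv = 5.645 m·K/W; Q = 129.9/5.645 = 23.0 W/m.

increases: 11.1 → 23.0 W/m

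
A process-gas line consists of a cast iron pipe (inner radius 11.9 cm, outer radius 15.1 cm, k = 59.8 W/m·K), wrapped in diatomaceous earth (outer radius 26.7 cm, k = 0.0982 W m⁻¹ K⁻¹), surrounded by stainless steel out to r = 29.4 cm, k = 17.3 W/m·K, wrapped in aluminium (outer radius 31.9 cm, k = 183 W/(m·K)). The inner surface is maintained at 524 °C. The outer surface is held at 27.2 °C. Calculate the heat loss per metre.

Series thermal resistances, inner to outer:
  R'_cast iron = ln(0.151/0.119)/(2πk) = 0.2382/(2π·59.8) = 6.338×10^-4 m·K/W
  R'_diatomaceous earth = ln(0.267/0.151)/(2πk) = 0.5700/(2π·0.0982) = 0.9238 m·K/W
  R'_stainless steel = ln(0.294/0.267)/(2πk) = 0.09633/(2π·17.3) = 8.862×10^-4 m·K/W
  R'_aluminium = ln(0.319/0.294)/(2πk) = 0.08161/(2π·183) = 7.098×10^-5 m·K/W
ΣR = 6.338×10^-4 + 0.9238 + 8.862×10^-4 + 7.098×10^-5 = 0.9254 m·K/W
Q' = ΔT/ΣR = (524 °C − 27.2 °C)/0.9254 = 537 W/m

Q' = 537 W/m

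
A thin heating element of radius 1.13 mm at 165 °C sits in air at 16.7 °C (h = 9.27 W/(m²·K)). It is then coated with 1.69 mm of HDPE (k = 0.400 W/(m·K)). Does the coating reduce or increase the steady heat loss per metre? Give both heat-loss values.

increases: 9.76 → 23.0 W/m

Critical radius for a cylinder: r_cr = k/h = 0.0431 m = 4.31 cm.
Outer radius after coating: r₂ = 0.00113 + 0.00169 = 0.00282 m.
Since r₁ < r_cr and r₂ ≤ r_cr, the coating moves toward the maximum at r_cr — heat loss rises.
Bare: R = 1/(2πr₁h) = 15.19 m·K/W; Q = 148.3/15.19 = 9.76 W/m.
Coated: R = R_cond + R_conv = 6.452 m·K/W; Q = 148.3/6.452 = 23.0 W/m.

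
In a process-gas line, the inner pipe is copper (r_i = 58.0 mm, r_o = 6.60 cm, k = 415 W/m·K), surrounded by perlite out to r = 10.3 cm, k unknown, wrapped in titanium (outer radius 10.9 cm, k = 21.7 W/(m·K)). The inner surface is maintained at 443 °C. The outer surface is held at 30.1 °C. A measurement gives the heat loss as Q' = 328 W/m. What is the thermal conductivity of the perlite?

ΣR = ΔT/Q' = |443 − 30.1|/328 = 1.259 m·K/W
Known resistances:
  R'_copper = ln(0.0660/0.0580)/(2πk) = 0.1292/(2π·415) = 4.955×10^-5 m·K/W
  R'_titanium = ln(0.109/0.103)/(2πk) = 0.05662/(2π·21.7) = 4.153×10^-4 m·K/W
R_perlite = ΣR − ΣR_known = 1.259 − 4.648×10^-4 = 1.259 m·K/W
ln(r₂/r₁)/(2πk) = 1.259 ⇒ k = 0.4451/(2π·1.259) = 0.0563 W/m·K

k = 0.0563 W/m·K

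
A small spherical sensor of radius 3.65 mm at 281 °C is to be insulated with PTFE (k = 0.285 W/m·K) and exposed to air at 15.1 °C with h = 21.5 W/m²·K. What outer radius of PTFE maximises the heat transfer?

For a sphere, r_cr = 2k_ins/h = 2·0.285/21.5 = 0.0265 m = 2.65 cm

r_cr = 2.65 cm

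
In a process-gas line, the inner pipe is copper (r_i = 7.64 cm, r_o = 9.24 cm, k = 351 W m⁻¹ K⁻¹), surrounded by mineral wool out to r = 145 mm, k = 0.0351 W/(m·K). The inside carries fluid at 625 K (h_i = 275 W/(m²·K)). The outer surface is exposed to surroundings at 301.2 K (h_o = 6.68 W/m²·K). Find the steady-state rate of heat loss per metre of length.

Treat each layer as a resistance in series:
  R'_conv,in = 1/(2πr h) = 1/(2π·0.0764·275) = 0.007575 m·K/W
  R'_copper = ln(0.0924/0.0764)/(2πk) = 0.1901/(2π·351) = 8.622×10^-5 m·K/W
  R'_mineral wool = ln(0.145/0.0924)/(2πk) = 0.4506/(2π·0.0351) = 2.043 m·K/W
  R'_conv,out = 1/(2πr h) = 1/(2π·0.145·6.68) = 0.1643 m·K/W
ΣR = 0.007575 + 8.622×10^-5 + 2.043 + 0.1643 = 2.215 m·K/W
Q' = ΔT/ΣR = (625 K − 301.2 K)/2.215 = 146 W/m

Q' = 146 W/m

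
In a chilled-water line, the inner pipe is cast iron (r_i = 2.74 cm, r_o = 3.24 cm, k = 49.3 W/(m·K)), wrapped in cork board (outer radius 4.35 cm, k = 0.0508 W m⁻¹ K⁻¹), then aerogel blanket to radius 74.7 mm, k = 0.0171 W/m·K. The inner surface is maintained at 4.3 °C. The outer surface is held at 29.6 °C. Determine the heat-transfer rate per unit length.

Resistance network (inner→outer):
  R'_cast iron = ln(0.0324/0.0274)/(2πk) = 0.1676/(2π·49.3) = 5.411×10^-4 m·K/W
  R'_cork board = ln(0.0435/0.0324)/(2πk) = 0.2946/(2π·0.0508) = 0.9230 m·K/W
  R'_aerogel blanket = ln(0.0747/0.0435)/(2πk) = 0.5407/(2π·0.0171) = 5.033 m·K/W
ΣR = 5.411×10^-4 + 0.9230 + 5.033 = 5.957 m·K/W
Q' = ΔT/ΣR = (4.3 °C − 29.6 °C)/5.957 = -4.25 W/m
(Negative Q' ⇒ heat flows inward; heat gain = 4.25 W/m.)

Q' = 4.25 W/m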